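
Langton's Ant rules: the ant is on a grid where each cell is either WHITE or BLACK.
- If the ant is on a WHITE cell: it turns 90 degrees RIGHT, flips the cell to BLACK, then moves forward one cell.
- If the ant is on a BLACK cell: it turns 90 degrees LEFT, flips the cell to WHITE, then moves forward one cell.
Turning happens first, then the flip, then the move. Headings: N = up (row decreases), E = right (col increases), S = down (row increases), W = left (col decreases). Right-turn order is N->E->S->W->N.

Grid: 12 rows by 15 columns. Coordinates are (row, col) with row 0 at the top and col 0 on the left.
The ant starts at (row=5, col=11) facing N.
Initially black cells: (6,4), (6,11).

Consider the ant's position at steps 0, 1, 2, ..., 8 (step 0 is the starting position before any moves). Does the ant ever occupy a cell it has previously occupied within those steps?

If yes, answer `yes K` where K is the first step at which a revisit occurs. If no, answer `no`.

Answer: yes 7

Derivation:
Step 1: on WHITE (5,11): turn R to E, flip to black, move to (5,12). |black|=3 — new cell
Step 2: on WHITE (5,12): turn R to S, flip to black, move to (6,12). |black|=4 — new cell
Step 3: on WHITE (6,12): turn R to W, flip to black, move to (6,11). |black|=5 — new cell
Step 4: on BLACK (6,11): turn L to S, flip to white, move to (7,11). |black|=4 — new cell
Step 5: on WHITE (7,11): turn R to W, flip to black, move to (7,10). |black|=5 — new cell
Step 6: on WHITE (7,10): turn R to N, flip to black, move to (6,10). |black|=6 — new cell
Step 7: on WHITE (6,10): turn R to E, flip to black, move to (6,11). |black|=7 — REVISIT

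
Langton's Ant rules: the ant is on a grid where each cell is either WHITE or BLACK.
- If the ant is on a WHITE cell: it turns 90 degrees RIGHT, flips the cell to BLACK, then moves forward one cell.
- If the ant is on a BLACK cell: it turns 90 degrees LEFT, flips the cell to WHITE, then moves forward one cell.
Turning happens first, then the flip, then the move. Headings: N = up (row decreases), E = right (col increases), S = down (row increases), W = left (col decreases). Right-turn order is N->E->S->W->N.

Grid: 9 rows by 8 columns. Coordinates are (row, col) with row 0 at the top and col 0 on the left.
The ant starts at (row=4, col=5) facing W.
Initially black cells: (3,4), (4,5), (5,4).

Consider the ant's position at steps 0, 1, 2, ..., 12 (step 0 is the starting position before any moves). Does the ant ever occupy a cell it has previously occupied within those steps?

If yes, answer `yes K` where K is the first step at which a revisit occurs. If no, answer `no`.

Step 1: on BLACK (4,5): turn L to S, flip to white, move to (5,5). |black|=2 — new cell
Step 2: on WHITE (5,5): turn R to W, flip to black, move to (5,4). |black|=3 — new cell
Step 3: on BLACK (5,4): turn L to S, flip to white, move to (6,4). |black|=2 — new cell
Step 4: on WHITE (6,4): turn R to W, flip to black, move to (6,3). |black|=3 — new cell
Step 5: on WHITE (6,3): turn R to N, flip to black, move to (5,3). |black|=4 — new cell
Step 6: on WHITE (5,3): turn R to E, flip to black, move to (5,4). |black|=5 — REVISIT

Answer: yes 6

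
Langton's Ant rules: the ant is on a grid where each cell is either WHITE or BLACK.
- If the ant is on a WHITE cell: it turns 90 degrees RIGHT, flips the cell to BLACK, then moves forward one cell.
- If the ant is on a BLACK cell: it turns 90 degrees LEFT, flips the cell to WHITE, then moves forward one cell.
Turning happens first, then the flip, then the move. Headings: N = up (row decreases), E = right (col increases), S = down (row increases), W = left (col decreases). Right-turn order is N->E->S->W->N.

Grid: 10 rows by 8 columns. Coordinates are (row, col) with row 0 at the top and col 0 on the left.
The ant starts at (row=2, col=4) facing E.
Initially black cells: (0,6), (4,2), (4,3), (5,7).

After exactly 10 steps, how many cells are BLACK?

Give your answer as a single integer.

Answer: 10

Derivation:
Step 1: on WHITE (2,4): turn R to S, flip to black, move to (3,4). |black|=5
Step 2: on WHITE (3,4): turn R to W, flip to black, move to (3,3). |black|=6
Step 3: on WHITE (3,3): turn R to N, flip to black, move to (2,3). |black|=7
Step 4: on WHITE (2,3): turn R to E, flip to black, move to (2,4). |black|=8
Step 5: on BLACK (2,4): turn L to N, flip to white, move to (1,4). |black|=7
Step 6: on WHITE (1,4): turn R to E, flip to black, move to (1,5). |black|=8
Step 7: on WHITE (1,5): turn R to S, flip to black, move to (2,5). |black|=9
Step 8: on WHITE (2,5): turn R to W, flip to black, move to (2,4). |black|=10
Step 9: on WHITE (2,4): turn R to N, flip to black, move to (1,4). |black|=11
Step 10: on BLACK (1,4): turn L to W, flip to white, move to (1,3). |black|=10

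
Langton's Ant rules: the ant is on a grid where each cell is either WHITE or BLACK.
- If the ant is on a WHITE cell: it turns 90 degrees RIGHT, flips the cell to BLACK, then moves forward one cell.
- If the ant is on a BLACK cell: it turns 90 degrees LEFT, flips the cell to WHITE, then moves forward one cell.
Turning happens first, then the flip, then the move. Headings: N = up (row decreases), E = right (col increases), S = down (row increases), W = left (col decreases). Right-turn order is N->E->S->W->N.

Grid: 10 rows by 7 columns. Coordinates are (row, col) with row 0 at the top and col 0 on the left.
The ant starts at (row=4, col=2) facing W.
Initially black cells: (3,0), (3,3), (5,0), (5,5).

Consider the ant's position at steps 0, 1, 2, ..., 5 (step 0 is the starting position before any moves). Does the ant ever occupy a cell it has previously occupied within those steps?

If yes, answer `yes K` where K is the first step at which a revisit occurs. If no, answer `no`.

Answer: no

Derivation:
Step 1: on WHITE (4,2): turn R to N, flip to black, move to (3,2). |black|=5 — new cell
Step 2: on WHITE (3,2): turn R to E, flip to black, move to (3,3). |black|=6 — new cell
Step 3: on BLACK (3,3): turn L to N, flip to white, move to (2,3). |black|=5 — new cell
Step 4: on WHITE (2,3): turn R to E, flip to black, move to (2,4). |black|=6 — new cell
Step 5: on WHITE (2,4): turn R to S, flip to black, move to (3,4). |black|=7 — new cell
No revisit within 5 steps.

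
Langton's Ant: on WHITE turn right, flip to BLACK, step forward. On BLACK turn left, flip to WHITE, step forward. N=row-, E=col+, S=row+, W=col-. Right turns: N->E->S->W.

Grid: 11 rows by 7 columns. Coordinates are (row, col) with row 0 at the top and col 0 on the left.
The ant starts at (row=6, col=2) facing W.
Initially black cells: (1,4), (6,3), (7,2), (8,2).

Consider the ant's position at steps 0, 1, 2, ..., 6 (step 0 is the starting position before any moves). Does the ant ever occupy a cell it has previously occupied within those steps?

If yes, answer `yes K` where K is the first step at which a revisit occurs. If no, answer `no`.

Step 1: on WHITE (6,2): turn R to N, flip to black, move to (5,2). |black|=5 — new cell
Step 2: on WHITE (5,2): turn R to E, flip to black, move to (5,3). |black|=6 — new cell
Step 3: on WHITE (5,3): turn R to S, flip to black, move to (6,3). |black|=7 — new cell
Step 4: on BLACK (6,3): turn L to E, flip to white, move to (6,4). |black|=6 — new cell
Step 5: on WHITE (6,4): turn R to S, flip to black, move to (7,4). |black|=7 — new cell
Step 6: on WHITE (7,4): turn R to W, flip to black, move to (7,3). |black|=8 — new cell
No revisit within 6 steps.

Answer: no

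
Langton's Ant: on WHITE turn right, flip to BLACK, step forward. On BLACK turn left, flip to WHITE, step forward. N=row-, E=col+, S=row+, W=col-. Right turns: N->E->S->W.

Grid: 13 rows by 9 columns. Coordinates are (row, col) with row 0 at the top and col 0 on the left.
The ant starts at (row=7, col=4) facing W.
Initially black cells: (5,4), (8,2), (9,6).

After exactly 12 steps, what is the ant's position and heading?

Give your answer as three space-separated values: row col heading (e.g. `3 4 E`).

Step 1: on WHITE (7,4): turn R to N, flip to black, move to (6,4). |black|=4
Step 2: on WHITE (6,4): turn R to E, flip to black, move to (6,5). |black|=5
Step 3: on WHITE (6,5): turn R to S, flip to black, move to (7,5). |black|=6
Step 4: on WHITE (7,5): turn R to W, flip to black, move to (7,4). |black|=7
Step 5: on BLACK (7,4): turn L to S, flip to white, move to (8,4). |black|=6
Step 6: on WHITE (8,4): turn R to W, flip to black, move to (8,3). |black|=7
Step 7: on WHITE (8,3): turn R to N, flip to black, move to (7,3). |black|=8
Step 8: on WHITE (7,3): turn R to E, flip to black, move to (7,4). |black|=9
Step 9: on WHITE (7,4): turn R to S, flip to black, move to (8,4). |black|=10
Step 10: on BLACK (8,4): turn L to E, flip to white, move to (8,5). |black|=9
Step 11: on WHITE (8,5): turn R to S, flip to black, move to (9,5). |black|=10
Step 12: on WHITE (9,5): turn R to W, flip to black, move to (9,4). |black|=11

Answer: 9 4 W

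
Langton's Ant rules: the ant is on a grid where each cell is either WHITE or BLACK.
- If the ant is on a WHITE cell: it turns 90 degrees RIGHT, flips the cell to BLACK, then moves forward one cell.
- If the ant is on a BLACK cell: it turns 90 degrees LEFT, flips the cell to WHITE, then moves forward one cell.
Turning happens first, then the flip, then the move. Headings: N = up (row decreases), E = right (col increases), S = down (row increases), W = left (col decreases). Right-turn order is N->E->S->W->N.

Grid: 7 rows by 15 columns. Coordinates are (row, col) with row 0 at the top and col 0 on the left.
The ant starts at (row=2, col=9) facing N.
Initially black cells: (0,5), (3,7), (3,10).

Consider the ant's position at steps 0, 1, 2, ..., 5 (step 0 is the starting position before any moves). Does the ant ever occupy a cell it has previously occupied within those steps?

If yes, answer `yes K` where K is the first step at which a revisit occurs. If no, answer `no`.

Answer: no

Derivation:
Step 1: on WHITE (2,9): turn R to E, flip to black, move to (2,10). |black|=4 — new cell
Step 2: on WHITE (2,10): turn R to S, flip to black, move to (3,10). |black|=5 — new cell
Step 3: on BLACK (3,10): turn L to E, flip to white, move to (3,11). |black|=4 — new cell
Step 4: on WHITE (3,11): turn R to S, flip to black, move to (4,11). |black|=5 — new cell
Step 5: on WHITE (4,11): turn R to W, flip to black, move to (4,10). |black|=6 — new cell
No revisit within 5 steps.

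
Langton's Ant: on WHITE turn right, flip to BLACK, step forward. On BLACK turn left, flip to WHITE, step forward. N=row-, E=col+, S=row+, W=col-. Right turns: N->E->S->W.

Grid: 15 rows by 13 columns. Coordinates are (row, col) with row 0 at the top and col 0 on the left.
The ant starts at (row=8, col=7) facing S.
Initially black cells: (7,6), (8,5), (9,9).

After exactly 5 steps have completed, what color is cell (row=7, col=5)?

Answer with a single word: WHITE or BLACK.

Answer: BLACK

Derivation:
Step 1: on WHITE (8,7): turn R to W, flip to black, move to (8,6). |black|=4
Step 2: on WHITE (8,6): turn R to N, flip to black, move to (7,6). |black|=5
Step 3: on BLACK (7,6): turn L to W, flip to white, move to (7,5). |black|=4
Step 4: on WHITE (7,5): turn R to N, flip to black, move to (6,5). |black|=5
Step 5: on WHITE (6,5): turn R to E, flip to black, move to (6,6). |black|=6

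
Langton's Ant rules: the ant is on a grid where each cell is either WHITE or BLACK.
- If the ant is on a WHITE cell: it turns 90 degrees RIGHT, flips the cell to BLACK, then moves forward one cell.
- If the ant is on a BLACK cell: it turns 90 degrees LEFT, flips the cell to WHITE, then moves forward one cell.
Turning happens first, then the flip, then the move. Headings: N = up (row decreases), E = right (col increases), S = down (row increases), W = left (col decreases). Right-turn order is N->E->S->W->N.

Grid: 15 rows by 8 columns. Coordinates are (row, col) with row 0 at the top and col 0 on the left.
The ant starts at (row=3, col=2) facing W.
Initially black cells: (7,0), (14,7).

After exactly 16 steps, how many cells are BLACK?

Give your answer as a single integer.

Step 1: on WHITE (3,2): turn R to N, flip to black, move to (2,2). |black|=3
Step 2: on WHITE (2,2): turn R to E, flip to black, move to (2,3). |black|=4
Step 3: on WHITE (2,3): turn R to S, flip to black, move to (3,3). |black|=5
Step 4: on WHITE (3,3): turn R to W, flip to black, move to (3,2). |black|=6
Step 5: on BLACK (3,2): turn L to S, flip to white, move to (4,2). |black|=5
Step 6: on WHITE (4,2): turn R to W, flip to black, move to (4,1). |black|=6
Step 7: on WHITE (4,1): turn R to N, flip to black, move to (3,1). |black|=7
Step 8: on WHITE (3,1): turn R to E, flip to black, move to (3,2). |black|=8
Step 9: on WHITE (3,2): turn R to S, flip to black, move to (4,2). |black|=9
Step 10: on BLACK (4,2): turn L to E, flip to white, move to (4,3). |black|=8
Step 11: on WHITE (4,3): turn R to S, flip to black, move to (5,3). |black|=9
Step 12: on WHITE (5,3): turn R to W, flip to black, move to (5,2). |black|=10
Step 13: on WHITE (5,2): turn R to N, flip to black, move to (4,2). |black|=11
Step 14: on WHITE (4,2): turn R to E, flip to black, move to (4,3). |black|=12
Step 15: on BLACK (4,3): turn L to N, flip to white, move to (3,3). |black|=11
Step 16: on BLACK (3,3): turn L to W, flip to white, move to (3,2). |black|=10

Answer: 10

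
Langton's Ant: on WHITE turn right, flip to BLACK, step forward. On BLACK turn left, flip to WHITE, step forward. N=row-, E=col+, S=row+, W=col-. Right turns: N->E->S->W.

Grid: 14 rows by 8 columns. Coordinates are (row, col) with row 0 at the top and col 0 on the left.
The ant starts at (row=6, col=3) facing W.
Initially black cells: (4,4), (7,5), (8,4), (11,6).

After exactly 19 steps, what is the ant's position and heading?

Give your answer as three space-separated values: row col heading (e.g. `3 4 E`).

Answer: 8 4 S

Derivation:
Step 1: on WHITE (6,3): turn R to N, flip to black, move to (5,3). |black|=5
Step 2: on WHITE (5,3): turn R to E, flip to black, move to (5,4). |black|=6
Step 3: on WHITE (5,4): turn R to S, flip to black, move to (6,4). |black|=7
Step 4: on WHITE (6,4): turn R to W, flip to black, move to (6,3). |black|=8
Step 5: on BLACK (6,3): turn L to S, flip to white, move to (7,3). |black|=7
Step 6: on WHITE (7,3): turn R to W, flip to black, move to (7,2). |black|=8
Step 7: on WHITE (7,2): turn R to N, flip to black, move to (6,2). |black|=9
Step 8: on WHITE (6,2): turn R to E, flip to black, move to (6,3). |black|=10
Step 9: on WHITE (6,3): turn R to S, flip to black, move to (7,3). |black|=11
Step 10: on BLACK (7,3): turn L to E, flip to white, move to (7,4). |black|=10
Step 11: on WHITE (7,4): turn R to S, flip to black, move to (8,4). |black|=11
Step 12: on BLACK (8,4): turn L to E, flip to white, move to (8,5). |black|=10
Step 13: on WHITE (8,5): turn R to S, flip to black, move to (9,5). |black|=11
Step 14: on WHITE (9,5): turn R to W, flip to black, move to (9,4). |black|=12
Step 15: on WHITE (9,4): turn R to N, flip to black, move to (8,4). |black|=13
Step 16: on WHITE (8,4): turn R to E, flip to black, move to (8,5). |black|=14
Step 17: on BLACK (8,5): turn L to N, flip to white, move to (7,5). |black|=13
Step 18: on BLACK (7,5): turn L to W, flip to white, move to (7,4). |black|=12
Step 19: on BLACK (7,4): turn L to S, flip to white, move to (8,4). |black|=11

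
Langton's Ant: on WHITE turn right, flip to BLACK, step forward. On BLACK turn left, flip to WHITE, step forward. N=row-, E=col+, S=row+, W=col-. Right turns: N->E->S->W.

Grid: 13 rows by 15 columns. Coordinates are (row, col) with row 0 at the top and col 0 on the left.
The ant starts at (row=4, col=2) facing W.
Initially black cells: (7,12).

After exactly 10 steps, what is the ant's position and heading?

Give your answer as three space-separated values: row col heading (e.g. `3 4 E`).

Answer: 5 3 E

Derivation:
Step 1: on WHITE (4,2): turn R to N, flip to black, move to (3,2). |black|=2
Step 2: on WHITE (3,2): turn R to E, flip to black, move to (3,3). |black|=3
Step 3: on WHITE (3,3): turn R to S, flip to black, move to (4,3). |black|=4
Step 4: on WHITE (4,3): turn R to W, flip to black, move to (4,2). |black|=5
Step 5: on BLACK (4,2): turn L to S, flip to white, move to (5,2). |black|=4
Step 6: on WHITE (5,2): turn R to W, flip to black, move to (5,1). |black|=5
Step 7: on WHITE (5,1): turn R to N, flip to black, move to (4,1). |black|=6
Step 8: on WHITE (4,1): turn R to E, flip to black, move to (4,2). |black|=7
Step 9: on WHITE (4,2): turn R to S, flip to black, move to (5,2). |black|=8
Step 10: on BLACK (5,2): turn L to E, flip to white, move to (5,3). |black|=7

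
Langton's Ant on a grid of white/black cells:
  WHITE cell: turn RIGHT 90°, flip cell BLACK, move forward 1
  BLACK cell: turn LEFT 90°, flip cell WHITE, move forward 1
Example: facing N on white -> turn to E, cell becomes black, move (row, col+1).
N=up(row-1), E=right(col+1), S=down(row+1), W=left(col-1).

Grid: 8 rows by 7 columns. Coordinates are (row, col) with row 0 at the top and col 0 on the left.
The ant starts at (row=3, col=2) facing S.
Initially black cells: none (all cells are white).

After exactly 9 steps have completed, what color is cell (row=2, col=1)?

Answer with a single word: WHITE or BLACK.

Step 1: on WHITE (3,2): turn R to W, flip to black, move to (3,1). |black|=1
Step 2: on WHITE (3,1): turn R to N, flip to black, move to (2,1). |black|=2
Step 3: on WHITE (2,1): turn R to E, flip to black, move to (2,2). |black|=3
Step 4: on WHITE (2,2): turn R to S, flip to black, move to (3,2). |black|=4
Step 5: on BLACK (3,2): turn L to E, flip to white, move to (3,3). |black|=3
Step 6: on WHITE (3,3): turn R to S, flip to black, move to (4,3). |black|=4
Step 7: on WHITE (4,3): turn R to W, flip to black, move to (4,2). |black|=5
Step 8: on WHITE (4,2): turn R to N, flip to black, move to (3,2). |black|=6
Step 9: on WHITE (3,2): turn R to E, flip to black, move to (3,3). |black|=7

Answer: BLACK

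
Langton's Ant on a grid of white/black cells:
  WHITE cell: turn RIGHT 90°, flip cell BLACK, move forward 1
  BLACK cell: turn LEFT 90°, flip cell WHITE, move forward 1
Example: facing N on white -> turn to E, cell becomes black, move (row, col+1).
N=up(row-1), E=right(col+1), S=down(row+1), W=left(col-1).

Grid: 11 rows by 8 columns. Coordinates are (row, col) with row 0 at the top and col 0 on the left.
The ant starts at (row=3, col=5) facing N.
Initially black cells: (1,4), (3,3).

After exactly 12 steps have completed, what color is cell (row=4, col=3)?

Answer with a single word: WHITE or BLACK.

Step 1: on WHITE (3,5): turn R to E, flip to black, move to (3,6). |black|=3
Step 2: on WHITE (3,6): turn R to S, flip to black, move to (4,6). |black|=4
Step 3: on WHITE (4,6): turn R to W, flip to black, move to (4,5). |black|=5
Step 4: on WHITE (4,5): turn R to N, flip to black, move to (3,5). |black|=6
Step 5: on BLACK (3,5): turn L to W, flip to white, move to (3,4). |black|=5
Step 6: on WHITE (3,4): turn R to N, flip to black, move to (2,4). |black|=6
Step 7: on WHITE (2,4): turn R to E, flip to black, move to (2,5). |black|=7
Step 8: on WHITE (2,5): turn R to S, flip to black, move to (3,5). |black|=8
Step 9: on WHITE (3,5): turn R to W, flip to black, move to (3,4). |black|=9
Step 10: on BLACK (3,4): turn L to S, flip to white, move to (4,4). |black|=8
Step 11: on WHITE (4,4): turn R to W, flip to black, move to (4,3). |black|=9
Step 12: on WHITE (4,3): turn R to N, flip to black, move to (3,3). |black|=10

Answer: BLACK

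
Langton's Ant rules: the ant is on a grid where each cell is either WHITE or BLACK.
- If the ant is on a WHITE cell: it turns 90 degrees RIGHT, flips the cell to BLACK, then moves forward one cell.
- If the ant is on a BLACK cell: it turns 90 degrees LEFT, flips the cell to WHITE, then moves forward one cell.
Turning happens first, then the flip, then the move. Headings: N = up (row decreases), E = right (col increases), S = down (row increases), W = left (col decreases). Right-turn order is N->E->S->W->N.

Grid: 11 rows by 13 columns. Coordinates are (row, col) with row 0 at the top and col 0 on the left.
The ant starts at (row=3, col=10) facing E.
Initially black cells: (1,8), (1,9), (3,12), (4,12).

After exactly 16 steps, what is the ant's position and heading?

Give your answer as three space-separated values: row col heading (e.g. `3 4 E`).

Step 1: on WHITE (3,10): turn R to S, flip to black, move to (4,10). |black|=5
Step 2: on WHITE (4,10): turn R to W, flip to black, move to (4,9). |black|=6
Step 3: on WHITE (4,9): turn R to N, flip to black, move to (3,9). |black|=7
Step 4: on WHITE (3,9): turn R to E, flip to black, move to (3,10). |black|=8
Step 5: on BLACK (3,10): turn L to N, flip to white, move to (2,10). |black|=7
Step 6: on WHITE (2,10): turn R to E, flip to black, move to (2,11). |black|=8
Step 7: on WHITE (2,11): turn R to S, flip to black, move to (3,11). |black|=9
Step 8: on WHITE (3,11): turn R to W, flip to black, move to (3,10). |black|=10
Step 9: on WHITE (3,10): turn R to N, flip to black, move to (2,10). |black|=11
Step 10: on BLACK (2,10): turn L to W, flip to white, move to (2,9). |black|=10
Step 11: on WHITE (2,9): turn R to N, flip to black, move to (1,9). |black|=11
Step 12: on BLACK (1,9): turn L to W, flip to white, move to (1,8). |black|=10
Step 13: on BLACK (1,8): turn L to S, flip to white, move to (2,8). |black|=9
Step 14: on WHITE (2,8): turn R to W, flip to black, move to (2,7). |black|=10
Step 15: on WHITE (2,7): turn R to N, flip to black, move to (1,7). |black|=11
Step 16: on WHITE (1,7): turn R to E, flip to black, move to (1,8). |black|=12

Answer: 1 8 E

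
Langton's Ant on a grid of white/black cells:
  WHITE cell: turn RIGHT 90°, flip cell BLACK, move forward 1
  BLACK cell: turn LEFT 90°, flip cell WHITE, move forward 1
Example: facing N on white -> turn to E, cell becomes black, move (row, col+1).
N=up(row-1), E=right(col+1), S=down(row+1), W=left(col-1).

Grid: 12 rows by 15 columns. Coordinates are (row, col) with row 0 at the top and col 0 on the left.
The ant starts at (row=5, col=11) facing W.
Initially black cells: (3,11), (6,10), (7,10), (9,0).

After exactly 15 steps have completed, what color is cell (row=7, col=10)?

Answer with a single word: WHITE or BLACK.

Step 1: on WHITE (5,11): turn R to N, flip to black, move to (4,11). |black|=5
Step 2: on WHITE (4,11): turn R to E, flip to black, move to (4,12). |black|=6
Step 3: on WHITE (4,12): turn R to S, flip to black, move to (5,12). |black|=7
Step 4: on WHITE (5,12): turn R to W, flip to black, move to (5,11). |black|=8
Step 5: on BLACK (5,11): turn L to S, flip to white, move to (6,11). |black|=7
Step 6: on WHITE (6,11): turn R to W, flip to black, move to (6,10). |black|=8
Step 7: on BLACK (6,10): turn L to S, flip to white, move to (7,10). |black|=7
Step 8: on BLACK (7,10): turn L to E, flip to white, move to (7,11). |black|=6
Step 9: on WHITE (7,11): turn R to S, flip to black, move to (8,11). |black|=7
Step 10: on WHITE (8,11): turn R to W, flip to black, move to (8,10). |black|=8
Step 11: on WHITE (8,10): turn R to N, flip to black, move to (7,10). |black|=9
Step 12: on WHITE (7,10): turn R to E, flip to black, move to (7,11). |black|=10
Step 13: on BLACK (7,11): turn L to N, flip to white, move to (6,11). |black|=9
Step 14: on BLACK (6,11): turn L to W, flip to white, move to (6,10). |black|=8
Step 15: on WHITE (6,10): turn R to N, flip to black, move to (5,10). |black|=9

Answer: BLACK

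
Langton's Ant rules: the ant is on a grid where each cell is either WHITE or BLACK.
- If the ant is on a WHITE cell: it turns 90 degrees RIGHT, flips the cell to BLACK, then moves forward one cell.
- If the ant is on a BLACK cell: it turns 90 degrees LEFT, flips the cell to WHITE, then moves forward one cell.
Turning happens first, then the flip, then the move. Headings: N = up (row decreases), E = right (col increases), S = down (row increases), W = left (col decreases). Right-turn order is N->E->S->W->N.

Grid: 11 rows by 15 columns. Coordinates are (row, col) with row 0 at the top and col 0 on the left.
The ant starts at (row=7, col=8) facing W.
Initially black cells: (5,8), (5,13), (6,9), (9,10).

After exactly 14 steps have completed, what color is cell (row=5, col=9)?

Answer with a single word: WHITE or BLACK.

Answer: BLACK

Derivation:
Step 1: on WHITE (7,8): turn R to N, flip to black, move to (6,8). |black|=5
Step 2: on WHITE (6,8): turn R to E, flip to black, move to (6,9). |black|=6
Step 3: on BLACK (6,9): turn L to N, flip to white, move to (5,9). |black|=5
Step 4: on WHITE (5,9): turn R to E, flip to black, move to (5,10). |black|=6
Step 5: on WHITE (5,10): turn R to S, flip to black, move to (6,10). |black|=7
Step 6: on WHITE (6,10): turn R to W, flip to black, move to (6,9). |black|=8
Step 7: on WHITE (6,9): turn R to N, flip to black, move to (5,9). |black|=9
Step 8: on BLACK (5,9): turn L to W, flip to white, move to (5,8). |black|=8
Step 9: on BLACK (5,8): turn L to S, flip to white, move to (6,8). |black|=7
Step 10: on BLACK (6,8): turn L to E, flip to white, move to (6,9). |black|=6
Step 11: on BLACK (6,9): turn L to N, flip to white, move to (5,9). |black|=5
Step 12: on WHITE (5,9): turn R to E, flip to black, move to (5,10). |black|=6
Step 13: on BLACK (5,10): turn L to N, flip to white, move to (4,10). |black|=5
Step 14: on WHITE (4,10): turn R to E, flip to black, move to (4,11). |black|=6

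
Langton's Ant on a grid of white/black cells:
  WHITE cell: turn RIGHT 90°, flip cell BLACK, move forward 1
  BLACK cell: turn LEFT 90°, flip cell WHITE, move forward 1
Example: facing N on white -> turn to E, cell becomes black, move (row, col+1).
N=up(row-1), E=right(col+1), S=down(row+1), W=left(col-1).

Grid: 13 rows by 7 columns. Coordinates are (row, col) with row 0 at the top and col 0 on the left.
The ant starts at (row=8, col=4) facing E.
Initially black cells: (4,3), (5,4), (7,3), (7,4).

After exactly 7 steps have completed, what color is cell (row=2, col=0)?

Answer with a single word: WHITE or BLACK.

Answer: WHITE

Derivation:
Step 1: on WHITE (8,4): turn R to S, flip to black, move to (9,4). |black|=5
Step 2: on WHITE (9,4): turn R to W, flip to black, move to (9,3). |black|=6
Step 3: on WHITE (9,3): turn R to N, flip to black, move to (8,3). |black|=7
Step 4: on WHITE (8,3): turn R to E, flip to black, move to (8,4). |black|=8
Step 5: on BLACK (8,4): turn L to N, flip to white, move to (7,4). |black|=7
Step 6: on BLACK (7,4): turn L to W, flip to white, move to (7,3). |black|=6
Step 7: on BLACK (7,3): turn L to S, flip to white, move to (8,3). |black|=5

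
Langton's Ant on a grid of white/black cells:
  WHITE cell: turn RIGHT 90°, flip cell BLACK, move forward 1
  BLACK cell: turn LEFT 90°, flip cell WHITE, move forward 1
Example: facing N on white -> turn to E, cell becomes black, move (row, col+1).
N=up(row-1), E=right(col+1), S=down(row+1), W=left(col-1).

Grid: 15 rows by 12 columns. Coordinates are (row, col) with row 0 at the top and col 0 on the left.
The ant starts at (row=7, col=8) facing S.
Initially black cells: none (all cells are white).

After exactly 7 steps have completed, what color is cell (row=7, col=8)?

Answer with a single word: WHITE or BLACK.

Step 1: on WHITE (7,8): turn R to W, flip to black, move to (7,7). |black|=1
Step 2: on WHITE (7,7): turn R to N, flip to black, move to (6,7). |black|=2
Step 3: on WHITE (6,7): turn R to E, flip to black, move to (6,8). |black|=3
Step 4: on WHITE (6,8): turn R to S, flip to black, move to (7,8). |black|=4
Step 5: on BLACK (7,8): turn L to E, flip to white, move to (7,9). |black|=3
Step 6: on WHITE (7,9): turn R to S, flip to black, move to (8,9). |black|=4
Step 7: on WHITE (8,9): turn R to W, flip to black, move to (8,8). |black|=5

Answer: WHITE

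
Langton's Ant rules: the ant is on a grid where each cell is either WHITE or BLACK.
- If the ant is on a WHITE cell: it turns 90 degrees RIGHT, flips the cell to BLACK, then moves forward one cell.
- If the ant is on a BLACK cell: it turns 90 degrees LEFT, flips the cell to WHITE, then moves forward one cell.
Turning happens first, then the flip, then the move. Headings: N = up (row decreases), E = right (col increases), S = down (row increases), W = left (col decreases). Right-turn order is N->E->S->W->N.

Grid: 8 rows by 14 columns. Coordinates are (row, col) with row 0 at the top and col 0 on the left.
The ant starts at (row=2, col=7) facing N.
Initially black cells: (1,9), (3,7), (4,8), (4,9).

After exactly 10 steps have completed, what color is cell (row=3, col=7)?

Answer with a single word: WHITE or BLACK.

Step 1: on WHITE (2,7): turn R to E, flip to black, move to (2,8). |black|=5
Step 2: on WHITE (2,8): turn R to S, flip to black, move to (3,8). |black|=6
Step 3: on WHITE (3,8): turn R to W, flip to black, move to (3,7). |black|=7
Step 4: on BLACK (3,7): turn L to S, flip to white, move to (4,7). |black|=6
Step 5: on WHITE (4,7): turn R to W, flip to black, move to (4,6). |black|=7
Step 6: on WHITE (4,6): turn R to N, flip to black, move to (3,6). |black|=8
Step 7: on WHITE (3,6): turn R to E, flip to black, move to (3,7). |black|=9
Step 8: on WHITE (3,7): turn R to S, flip to black, move to (4,7). |black|=10
Step 9: on BLACK (4,7): turn L to E, flip to white, move to (4,8). |black|=9
Step 10: on BLACK (4,8): turn L to N, flip to white, move to (3,8). |black|=8

Answer: BLACK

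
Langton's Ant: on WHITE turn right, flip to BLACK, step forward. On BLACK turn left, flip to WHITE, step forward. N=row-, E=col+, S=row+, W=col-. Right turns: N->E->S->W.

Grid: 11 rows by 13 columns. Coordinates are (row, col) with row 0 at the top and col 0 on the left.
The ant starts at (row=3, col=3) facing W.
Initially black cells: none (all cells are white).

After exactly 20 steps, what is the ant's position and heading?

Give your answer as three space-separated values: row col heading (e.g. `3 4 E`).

Answer: 5 5 E

Derivation:
Step 1: on WHITE (3,3): turn R to N, flip to black, move to (2,3). |black|=1
Step 2: on WHITE (2,3): turn R to E, flip to black, move to (2,4). |black|=2
Step 3: on WHITE (2,4): turn R to S, flip to black, move to (3,4). |black|=3
Step 4: on WHITE (3,4): turn R to W, flip to black, move to (3,3). |black|=4
Step 5: on BLACK (3,3): turn L to S, flip to white, move to (4,3). |black|=3
Step 6: on WHITE (4,3): turn R to W, flip to black, move to (4,2). |black|=4
Step 7: on WHITE (4,2): turn R to N, flip to black, move to (3,2). |black|=5
Step 8: on WHITE (3,2): turn R to E, flip to black, move to (3,3). |black|=6
Step 9: on WHITE (3,3): turn R to S, flip to black, move to (4,3). |black|=7
Step 10: on BLACK (4,3): turn L to E, flip to white, move to (4,4). |black|=6
Step 11: on WHITE (4,4): turn R to S, flip to black, move to (5,4). |black|=7
Step 12: on WHITE (5,4): turn R to W, flip to black, move to (5,3). |black|=8
Step 13: on WHITE (5,3): turn R to N, flip to black, move to (4,3). |black|=9
Step 14: on WHITE (4,3): turn R to E, flip to black, move to (4,4). |black|=10
Step 15: on BLACK (4,4): turn L to N, flip to white, move to (3,4). |black|=9
Step 16: on BLACK (3,4): turn L to W, flip to white, move to (3,3). |black|=8
Step 17: on BLACK (3,3): turn L to S, flip to white, move to (4,3). |black|=7
Step 18: on BLACK (4,3): turn L to E, flip to white, move to (4,4). |black|=6
Step 19: on WHITE (4,4): turn R to S, flip to black, move to (5,4). |black|=7
Step 20: on BLACK (5,4): turn L to E, flip to white, move to (5,5). |black|=6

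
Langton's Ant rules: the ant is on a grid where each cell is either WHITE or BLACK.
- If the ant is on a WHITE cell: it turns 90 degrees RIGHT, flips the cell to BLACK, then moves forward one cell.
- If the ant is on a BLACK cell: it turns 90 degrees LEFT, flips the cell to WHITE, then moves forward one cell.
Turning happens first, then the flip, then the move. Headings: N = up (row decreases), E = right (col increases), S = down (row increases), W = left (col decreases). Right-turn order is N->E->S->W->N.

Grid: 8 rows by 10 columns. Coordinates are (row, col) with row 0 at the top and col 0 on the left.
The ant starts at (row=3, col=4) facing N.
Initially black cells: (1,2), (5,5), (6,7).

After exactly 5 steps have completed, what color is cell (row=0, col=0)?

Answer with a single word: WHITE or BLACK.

Step 1: on WHITE (3,4): turn R to E, flip to black, move to (3,5). |black|=4
Step 2: on WHITE (3,5): turn R to S, flip to black, move to (4,5). |black|=5
Step 3: on WHITE (4,5): turn R to W, flip to black, move to (4,4). |black|=6
Step 4: on WHITE (4,4): turn R to N, flip to black, move to (3,4). |black|=7
Step 5: on BLACK (3,4): turn L to W, flip to white, move to (3,3). |black|=6

Answer: WHITE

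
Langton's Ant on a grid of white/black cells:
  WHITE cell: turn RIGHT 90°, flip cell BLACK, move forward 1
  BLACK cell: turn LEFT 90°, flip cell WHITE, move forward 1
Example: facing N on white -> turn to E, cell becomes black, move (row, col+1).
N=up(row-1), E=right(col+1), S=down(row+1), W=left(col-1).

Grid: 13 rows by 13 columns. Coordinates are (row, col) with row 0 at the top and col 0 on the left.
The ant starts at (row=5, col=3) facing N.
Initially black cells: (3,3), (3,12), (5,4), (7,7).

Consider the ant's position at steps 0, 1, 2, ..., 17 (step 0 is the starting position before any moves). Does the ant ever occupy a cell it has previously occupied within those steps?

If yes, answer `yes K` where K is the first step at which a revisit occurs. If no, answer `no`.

Step 1: on WHITE (5,3): turn R to E, flip to black, move to (5,4). |black|=5 — new cell
Step 2: on BLACK (5,4): turn L to N, flip to white, move to (4,4). |black|=4 — new cell
Step 3: on WHITE (4,4): turn R to E, flip to black, move to (4,5). |black|=5 — new cell
Step 4: on WHITE (4,5): turn R to S, flip to black, move to (5,5). |black|=6 — new cell
Step 5: on WHITE (5,5): turn R to W, flip to black, move to (5,4). |black|=7 — REVISIT

Answer: yes 5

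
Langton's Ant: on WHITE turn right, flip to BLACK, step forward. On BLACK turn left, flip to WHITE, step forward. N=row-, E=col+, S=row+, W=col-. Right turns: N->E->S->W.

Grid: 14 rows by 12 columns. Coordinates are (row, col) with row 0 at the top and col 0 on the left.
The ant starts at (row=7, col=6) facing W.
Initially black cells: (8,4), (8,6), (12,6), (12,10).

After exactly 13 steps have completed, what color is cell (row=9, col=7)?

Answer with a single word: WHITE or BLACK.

Answer: BLACK

Derivation:
Step 1: on WHITE (7,6): turn R to N, flip to black, move to (6,6). |black|=5
Step 2: on WHITE (6,6): turn R to E, flip to black, move to (6,7). |black|=6
Step 3: on WHITE (6,7): turn R to S, flip to black, move to (7,7). |black|=7
Step 4: on WHITE (7,7): turn R to W, flip to black, move to (7,6). |black|=8
Step 5: on BLACK (7,6): turn L to S, flip to white, move to (8,6). |black|=7
Step 6: on BLACK (8,6): turn L to E, flip to white, move to (8,7). |black|=6
Step 7: on WHITE (8,7): turn R to S, flip to black, move to (9,7). |black|=7
Step 8: on WHITE (9,7): turn R to W, flip to black, move to (9,6). |black|=8
Step 9: on WHITE (9,6): turn R to N, flip to black, move to (8,6). |black|=9
Step 10: on WHITE (8,6): turn R to E, flip to black, move to (8,7). |black|=10
Step 11: on BLACK (8,7): turn L to N, flip to white, move to (7,7). |black|=9
Step 12: on BLACK (7,7): turn L to W, flip to white, move to (7,6). |black|=8
Step 13: on WHITE (7,6): turn R to N, flip to black, move to (6,6). |black|=9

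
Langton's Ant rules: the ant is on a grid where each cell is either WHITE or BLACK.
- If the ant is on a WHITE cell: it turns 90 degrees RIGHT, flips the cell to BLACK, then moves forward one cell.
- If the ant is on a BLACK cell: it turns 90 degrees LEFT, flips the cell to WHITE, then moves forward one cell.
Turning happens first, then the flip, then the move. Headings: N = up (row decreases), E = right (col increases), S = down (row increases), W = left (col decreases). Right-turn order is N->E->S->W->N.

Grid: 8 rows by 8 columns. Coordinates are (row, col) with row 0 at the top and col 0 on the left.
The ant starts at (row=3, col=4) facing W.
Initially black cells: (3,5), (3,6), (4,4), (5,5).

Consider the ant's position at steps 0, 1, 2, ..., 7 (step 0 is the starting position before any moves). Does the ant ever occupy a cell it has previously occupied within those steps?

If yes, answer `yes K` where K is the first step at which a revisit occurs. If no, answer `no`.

Step 1: on WHITE (3,4): turn R to N, flip to black, move to (2,4). |black|=5 — new cell
Step 2: on WHITE (2,4): turn R to E, flip to black, move to (2,5). |black|=6 — new cell
Step 3: on WHITE (2,5): turn R to S, flip to black, move to (3,5). |black|=7 — new cell
Step 4: on BLACK (3,5): turn L to E, flip to white, move to (3,6). |black|=6 — new cell
Step 5: on BLACK (3,6): turn L to N, flip to white, move to (2,6). |black|=5 — new cell
Step 6: on WHITE (2,6): turn R to E, flip to black, move to (2,7). |black|=6 — new cell
Step 7: on WHITE (2,7): turn R to S, flip to black, move to (3,7). |black|=7 — new cell
No revisit within 7 steps.

Answer: no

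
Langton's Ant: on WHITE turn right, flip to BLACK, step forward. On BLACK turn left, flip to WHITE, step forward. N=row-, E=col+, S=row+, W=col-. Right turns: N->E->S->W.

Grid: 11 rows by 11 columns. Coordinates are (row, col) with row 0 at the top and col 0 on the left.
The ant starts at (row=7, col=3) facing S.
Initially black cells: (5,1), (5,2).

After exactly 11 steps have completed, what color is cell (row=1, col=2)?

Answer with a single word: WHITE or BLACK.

Answer: WHITE

Derivation:
Step 1: on WHITE (7,3): turn R to W, flip to black, move to (7,2). |black|=3
Step 2: on WHITE (7,2): turn R to N, flip to black, move to (6,2). |black|=4
Step 3: on WHITE (6,2): turn R to E, flip to black, move to (6,3). |black|=5
Step 4: on WHITE (6,3): turn R to S, flip to black, move to (7,3). |black|=6
Step 5: on BLACK (7,3): turn L to E, flip to white, move to (7,4). |black|=5
Step 6: on WHITE (7,4): turn R to S, flip to black, move to (8,4). |black|=6
Step 7: on WHITE (8,4): turn R to W, flip to black, move to (8,3). |black|=7
Step 8: on WHITE (8,3): turn R to N, flip to black, move to (7,3). |black|=8
Step 9: on WHITE (7,3): turn R to E, flip to black, move to (7,4). |black|=9
Step 10: on BLACK (7,4): turn L to N, flip to white, move to (6,4). |black|=8
Step 11: on WHITE (6,4): turn R to E, flip to black, move to (6,5). |black|=9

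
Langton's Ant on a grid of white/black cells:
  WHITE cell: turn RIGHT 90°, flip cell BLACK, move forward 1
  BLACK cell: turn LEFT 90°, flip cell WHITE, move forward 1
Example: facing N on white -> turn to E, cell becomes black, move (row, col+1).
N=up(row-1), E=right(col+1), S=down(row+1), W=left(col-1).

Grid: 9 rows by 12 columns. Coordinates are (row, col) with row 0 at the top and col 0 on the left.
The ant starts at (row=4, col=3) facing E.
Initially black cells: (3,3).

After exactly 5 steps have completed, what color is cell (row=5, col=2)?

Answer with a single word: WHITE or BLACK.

Step 1: on WHITE (4,3): turn R to S, flip to black, move to (5,3). |black|=2
Step 2: on WHITE (5,3): turn R to W, flip to black, move to (5,2). |black|=3
Step 3: on WHITE (5,2): turn R to N, flip to black, move to (4,2). |black|=4
Step 4: on WHITE (4,2): turn R to E, flip to black, move to (4,3). |black|=5
Step 5: on BLACK (4,3): turn L to N, flip to white, move to (3,3). |black|=4

Answer: BLACK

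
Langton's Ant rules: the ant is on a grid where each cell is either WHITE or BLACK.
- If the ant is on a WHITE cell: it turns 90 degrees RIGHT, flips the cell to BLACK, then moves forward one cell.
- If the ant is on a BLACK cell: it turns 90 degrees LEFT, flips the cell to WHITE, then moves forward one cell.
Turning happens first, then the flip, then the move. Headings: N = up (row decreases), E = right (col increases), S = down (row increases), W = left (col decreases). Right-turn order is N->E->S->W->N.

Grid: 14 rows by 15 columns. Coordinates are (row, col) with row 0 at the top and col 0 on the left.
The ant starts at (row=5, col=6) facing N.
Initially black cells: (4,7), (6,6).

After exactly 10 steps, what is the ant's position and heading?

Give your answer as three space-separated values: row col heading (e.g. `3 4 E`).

Step 1: on WHITE (5,6): turn R to E, flip to black, move to (5,7). |black|=3
Step 2: on WHITE (5,7): turn R to S, flip to black, move to (6,7). |black|=4
Step 3: on WHITE (6,7): turn R to W, flip to black, move to (6,6). |black|=5
Step 4: on BLACK (6,6): turn L to S, flip to white, move to (7,6). |black|=4
Step 5: on WHITE (7,6): turn R to W, flip to black, move to (7,5). |black|=5
Step 6: on WHITE (7,5): turn R to N, flip to black, move to (6,5). |black|=6
Step 7: on WHITE (6,5): turn R to E, flip to black, move to (6,6). |black|=7
Step 8: on WHITE (6,6): turn R to S, flip to black, move to (7,6). |black|=8
Step 9: on BLACK (7,6): turn L to E, flip to white, move to (7,7). |black|=7
Step 10: on WHITE (7,7): turn R to S, flip to black, move to (8,7). |black|=8

Answer: 8 7 S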